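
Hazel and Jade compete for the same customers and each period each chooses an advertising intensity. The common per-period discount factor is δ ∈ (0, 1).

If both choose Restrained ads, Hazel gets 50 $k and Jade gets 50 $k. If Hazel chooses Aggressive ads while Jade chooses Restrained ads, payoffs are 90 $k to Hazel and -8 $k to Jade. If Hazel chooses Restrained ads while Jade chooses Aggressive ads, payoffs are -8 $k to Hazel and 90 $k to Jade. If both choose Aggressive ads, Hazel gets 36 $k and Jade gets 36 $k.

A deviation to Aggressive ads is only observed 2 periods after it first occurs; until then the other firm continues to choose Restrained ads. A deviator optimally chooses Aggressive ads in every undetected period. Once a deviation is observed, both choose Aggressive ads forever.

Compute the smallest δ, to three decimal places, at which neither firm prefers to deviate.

Deviating for the 2 undetected periods gains 90−50 = 40 per period over cooperation, then loses 50−36 = 14 per period forever once punishment starts.
Gain: 40(1 + δ + … + δ^1); loss: 14·δ^2/(1−δ).
No profitable deviation ⇔ 40(1−δ^2) ≤ 14·δ^2, i.e. δ^2 ≥ 40/(40+14) = 20/27.
Hence δ ≥ (20/27)^(1/2) ≈ 0.861.

0.861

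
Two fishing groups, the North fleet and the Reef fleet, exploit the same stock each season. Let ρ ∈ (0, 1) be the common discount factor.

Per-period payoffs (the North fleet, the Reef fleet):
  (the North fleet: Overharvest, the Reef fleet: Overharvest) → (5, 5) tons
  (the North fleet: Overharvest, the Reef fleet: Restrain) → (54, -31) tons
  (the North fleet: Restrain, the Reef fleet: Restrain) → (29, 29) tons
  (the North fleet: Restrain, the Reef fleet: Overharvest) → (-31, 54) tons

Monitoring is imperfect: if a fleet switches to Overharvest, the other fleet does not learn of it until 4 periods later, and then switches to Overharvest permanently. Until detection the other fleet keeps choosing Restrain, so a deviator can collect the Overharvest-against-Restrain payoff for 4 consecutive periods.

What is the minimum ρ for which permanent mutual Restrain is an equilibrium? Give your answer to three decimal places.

0.845

A deviator earns 54 for 4 periods, then 5 forever; cooperating earns 29 forever. Multiplying the IC by (1−ρ):
29 ≥ 54(1−ρ^4) + 5ρ^4, so 49·ρ^4 ≥ 25 and ρ^4 ≥ 25/49.
ρ ≥ (25/49)^(1/4) ≈ 0.845.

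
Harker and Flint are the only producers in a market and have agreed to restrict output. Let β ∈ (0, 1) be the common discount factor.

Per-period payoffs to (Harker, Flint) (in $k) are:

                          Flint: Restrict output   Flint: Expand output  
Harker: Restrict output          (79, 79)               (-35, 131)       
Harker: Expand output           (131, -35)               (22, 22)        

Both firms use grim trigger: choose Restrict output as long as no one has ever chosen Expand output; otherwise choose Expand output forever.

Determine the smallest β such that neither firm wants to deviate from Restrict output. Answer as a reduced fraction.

79/(1−β) ≥ 131 + 22β/(1−β)
79 ≥ 131 − 109β
β ≥ 52/109.

52/109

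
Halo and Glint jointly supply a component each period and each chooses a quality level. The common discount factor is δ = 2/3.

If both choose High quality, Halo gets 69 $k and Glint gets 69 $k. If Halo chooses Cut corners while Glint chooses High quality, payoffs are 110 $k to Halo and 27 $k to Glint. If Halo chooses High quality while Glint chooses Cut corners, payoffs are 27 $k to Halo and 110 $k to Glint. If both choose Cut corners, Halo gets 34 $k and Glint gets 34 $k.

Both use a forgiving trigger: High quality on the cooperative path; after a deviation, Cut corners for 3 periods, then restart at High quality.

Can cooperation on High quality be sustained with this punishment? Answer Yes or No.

Comparing payoff streams over the 4 periods until play realigns: cooperate → 69(1+δ+…+δ^3); deviate → 110 + 34(δ+…+δ^3).
Cooperation is sustained iff (69−34)(δ+…+δ^3) ≥ 110−69.
δ+…+δ^3 = 2/3·(1−(2/3)^3)/(1−2/3) = 1.4074, and (110−69)/(69−34) = 1.1714.
1.4074 ≥ 1.1714, so cooperation is sustainable.

Yes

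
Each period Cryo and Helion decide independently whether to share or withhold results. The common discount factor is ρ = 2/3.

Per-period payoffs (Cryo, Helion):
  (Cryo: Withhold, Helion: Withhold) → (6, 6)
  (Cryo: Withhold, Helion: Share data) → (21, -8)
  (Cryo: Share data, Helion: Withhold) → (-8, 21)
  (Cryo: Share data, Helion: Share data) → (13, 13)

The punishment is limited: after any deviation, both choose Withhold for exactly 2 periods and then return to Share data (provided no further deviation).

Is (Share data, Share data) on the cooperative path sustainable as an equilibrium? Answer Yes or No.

No

IC: ρ+…+ρ^2 ≥ (21−13)/(13−6) = 8/7.
At ρ = 2/3: partial sum = 1.1111 < 1.1429. Cooperation not sustainable.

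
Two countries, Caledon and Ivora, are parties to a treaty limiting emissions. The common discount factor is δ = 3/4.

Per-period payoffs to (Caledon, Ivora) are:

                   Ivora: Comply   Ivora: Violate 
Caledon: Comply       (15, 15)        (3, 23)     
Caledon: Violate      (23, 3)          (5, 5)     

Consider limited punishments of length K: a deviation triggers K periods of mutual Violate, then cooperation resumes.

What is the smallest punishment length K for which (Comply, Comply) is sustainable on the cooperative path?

No profitable deviation requires (15−5)(δ+…+δ^K) ≥ 23−15, i.e. δ+…+δ^K ≥ 4/5 ≈ 0.8000.
With δ = 3/4, the partial sums are K=1: 0.7500, K=2: 1.3125.
K = 2 is the first length at which the sum reaches 0.8000.

2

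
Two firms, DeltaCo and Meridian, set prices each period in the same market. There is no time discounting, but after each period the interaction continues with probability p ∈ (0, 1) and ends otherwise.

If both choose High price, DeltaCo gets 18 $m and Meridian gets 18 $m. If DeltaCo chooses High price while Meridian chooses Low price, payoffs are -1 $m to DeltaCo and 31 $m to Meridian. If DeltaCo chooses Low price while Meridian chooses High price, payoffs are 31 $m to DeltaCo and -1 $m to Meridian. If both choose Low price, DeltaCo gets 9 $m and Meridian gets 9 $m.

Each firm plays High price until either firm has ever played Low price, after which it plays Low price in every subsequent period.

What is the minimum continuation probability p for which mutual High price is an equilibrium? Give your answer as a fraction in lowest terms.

Expected cooperation value is 18 + p·18 + p²·18 + … = 18/(1−p); deviation gives 31 + p·9/(1−p).
18 ≥ 31(1−p) + 9p ⇒ 22p ≥ 13 ⇒ p ≥ 13/22.

13/22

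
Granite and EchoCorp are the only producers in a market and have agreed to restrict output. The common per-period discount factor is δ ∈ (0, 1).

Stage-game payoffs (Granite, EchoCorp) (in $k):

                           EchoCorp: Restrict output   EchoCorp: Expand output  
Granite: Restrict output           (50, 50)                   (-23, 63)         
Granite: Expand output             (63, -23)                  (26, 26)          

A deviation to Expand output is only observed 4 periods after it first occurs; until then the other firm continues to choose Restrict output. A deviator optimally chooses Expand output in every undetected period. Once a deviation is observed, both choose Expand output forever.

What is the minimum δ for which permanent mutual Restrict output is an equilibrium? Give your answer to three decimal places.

0.770

Deviating for the 4 undetected periods gains 63−50 = 13 per period over cooperation, then loses 50−26 = 24 per period forever once punishment starts.
Gain: 13(1 + δ + … + δ^3); loss: 24·δ^4/(1−δ).
No profitable deviation ⇔ 13(1−δ^4) ≤ 24·δ^4, i.e. δ^4 ≥ 13/(13+24) = 13/37.
Hence δ ≥ (13/37)^(1/4) ≈ 0.770.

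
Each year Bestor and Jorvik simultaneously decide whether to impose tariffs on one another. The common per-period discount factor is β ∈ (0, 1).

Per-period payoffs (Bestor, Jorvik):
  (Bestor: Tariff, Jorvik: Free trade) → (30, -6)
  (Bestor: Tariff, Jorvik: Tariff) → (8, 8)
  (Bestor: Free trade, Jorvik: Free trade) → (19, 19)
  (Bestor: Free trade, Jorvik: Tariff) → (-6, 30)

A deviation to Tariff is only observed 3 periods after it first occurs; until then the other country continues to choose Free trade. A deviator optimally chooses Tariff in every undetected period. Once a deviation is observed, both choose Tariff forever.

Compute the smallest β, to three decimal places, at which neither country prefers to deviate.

The best deviation is to choose Tariff for all 3 undetected periods, earning 30 each, then 8 forever once detected.
Deviation value: 30(1−β^3)/(1−β) + 8β^3/(1−β); cooperation value: 19/(1−β).
IC: 19 ≥ 30(1−β^3) + 8β^3 = 30 − 22β^3.
So β^3 ≥ 11/22 = 1/2, giving β ≥ (1/2)^(1/3) ≈ 0.794.

0.794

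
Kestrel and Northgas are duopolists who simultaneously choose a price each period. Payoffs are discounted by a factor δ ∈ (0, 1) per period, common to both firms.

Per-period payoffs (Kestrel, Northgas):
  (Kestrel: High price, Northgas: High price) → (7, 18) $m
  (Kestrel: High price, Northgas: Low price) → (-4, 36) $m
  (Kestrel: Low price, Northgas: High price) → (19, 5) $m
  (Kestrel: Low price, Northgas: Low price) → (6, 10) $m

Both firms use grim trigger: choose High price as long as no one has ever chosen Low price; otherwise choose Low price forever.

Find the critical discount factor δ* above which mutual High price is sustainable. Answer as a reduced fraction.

Kestrel's threshold: (19−7)/(19−6) = 12/13.
Northgas's threshold: (36−18)/(36−10) = 9/13.
12/13 > 9/13, so Kestrel binds and δ* = 12/13.

12/13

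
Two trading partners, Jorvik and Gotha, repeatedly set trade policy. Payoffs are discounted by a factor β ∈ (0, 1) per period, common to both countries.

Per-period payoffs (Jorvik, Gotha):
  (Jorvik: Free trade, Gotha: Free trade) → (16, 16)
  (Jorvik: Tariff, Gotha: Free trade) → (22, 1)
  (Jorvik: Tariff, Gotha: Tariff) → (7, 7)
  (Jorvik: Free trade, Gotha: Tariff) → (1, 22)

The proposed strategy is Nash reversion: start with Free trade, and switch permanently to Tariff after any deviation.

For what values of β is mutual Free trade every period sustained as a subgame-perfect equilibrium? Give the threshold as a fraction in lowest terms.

Under grim trigger the critical discount factor is (T−C)/(T−P) with T = 22, C = 16, P = 7.
β* = (22−16)/(22−7) = 6/15 = 2/5.

2/5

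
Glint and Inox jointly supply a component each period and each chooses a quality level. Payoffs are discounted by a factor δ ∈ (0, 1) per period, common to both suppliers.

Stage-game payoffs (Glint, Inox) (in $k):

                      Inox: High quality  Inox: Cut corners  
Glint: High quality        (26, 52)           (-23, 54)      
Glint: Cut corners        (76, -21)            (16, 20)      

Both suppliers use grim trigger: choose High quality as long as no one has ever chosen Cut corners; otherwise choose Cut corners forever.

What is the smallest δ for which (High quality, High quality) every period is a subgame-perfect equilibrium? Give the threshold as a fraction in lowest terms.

For Glint: deviation gain 76−26 = 50, per-period punishment loss 26−16 = 10. IC gives δ ≥ 50/60 = 5/6.
For Inox: gain 2, loss 32 per period, so δ ≥ 2/34 = 1/17.
The tighter constraint is Glint's, so cooperation needs δ ≥ 5/6.

5/6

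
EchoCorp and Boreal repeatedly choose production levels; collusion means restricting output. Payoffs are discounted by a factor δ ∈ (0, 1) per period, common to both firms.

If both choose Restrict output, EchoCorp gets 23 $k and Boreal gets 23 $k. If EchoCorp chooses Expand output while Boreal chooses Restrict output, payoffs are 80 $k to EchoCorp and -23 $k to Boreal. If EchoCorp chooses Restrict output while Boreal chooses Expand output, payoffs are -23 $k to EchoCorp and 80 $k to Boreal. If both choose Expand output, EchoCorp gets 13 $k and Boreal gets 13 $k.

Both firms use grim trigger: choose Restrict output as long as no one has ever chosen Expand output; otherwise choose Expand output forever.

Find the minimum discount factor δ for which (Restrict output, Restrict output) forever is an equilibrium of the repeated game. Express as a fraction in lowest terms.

One-period gain from deviating is 80 − 23 = 57. The loss is 23 − 13 = 10 in every subsequent period, with present value 10·δ/(1−δ).
Deviation is unprofitable when 10·δ/(1−δ) ≥ 57, i.e. δ/(1−δ) ≥ 57/10.
Equivalently δ ≥ 57/(57+10) = 57/67.

57/67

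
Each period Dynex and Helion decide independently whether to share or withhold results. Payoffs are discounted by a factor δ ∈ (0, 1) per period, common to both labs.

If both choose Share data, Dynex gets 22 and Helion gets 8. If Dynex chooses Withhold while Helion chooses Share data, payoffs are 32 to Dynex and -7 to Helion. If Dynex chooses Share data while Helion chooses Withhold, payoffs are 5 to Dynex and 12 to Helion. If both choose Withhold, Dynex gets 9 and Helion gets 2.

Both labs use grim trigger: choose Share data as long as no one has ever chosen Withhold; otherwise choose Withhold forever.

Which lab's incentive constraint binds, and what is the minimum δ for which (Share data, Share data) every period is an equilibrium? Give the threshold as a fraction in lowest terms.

Dynex's threshold: (32−22)/(32−9) = 10/23.
Helion's threshold: (12−8)/(12−2) = 2/5.
10/23 > 2/5, so Dynex binds and δ* = 10/23.

Dynex; δ ≥ 10/23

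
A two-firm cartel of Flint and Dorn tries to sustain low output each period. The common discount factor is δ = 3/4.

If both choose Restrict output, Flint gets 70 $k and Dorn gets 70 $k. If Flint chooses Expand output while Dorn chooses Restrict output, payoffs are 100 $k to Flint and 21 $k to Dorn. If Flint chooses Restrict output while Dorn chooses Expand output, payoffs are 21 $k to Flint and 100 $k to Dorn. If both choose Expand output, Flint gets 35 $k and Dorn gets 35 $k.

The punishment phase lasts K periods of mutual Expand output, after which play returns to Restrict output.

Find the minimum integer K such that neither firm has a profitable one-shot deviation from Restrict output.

2

No profitable deviation requires (70−35)(δ+…+δ^K) ≥ 100−70, i.e. δ+…+δ^K ≥ 6/7 ≈ 0.8571.
With δ = 3/4, the partial sums are K=1: 0.7500, K=2: 1.3125.
K = 2 is the first length at which the sum reaches 0.8571.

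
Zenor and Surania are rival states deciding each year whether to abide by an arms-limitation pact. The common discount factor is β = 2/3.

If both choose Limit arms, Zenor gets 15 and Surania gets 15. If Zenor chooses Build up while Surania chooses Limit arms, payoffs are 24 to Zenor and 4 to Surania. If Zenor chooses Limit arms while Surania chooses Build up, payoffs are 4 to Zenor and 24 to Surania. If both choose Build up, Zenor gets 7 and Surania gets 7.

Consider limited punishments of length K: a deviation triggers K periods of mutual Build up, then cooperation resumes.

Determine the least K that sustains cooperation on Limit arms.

3

Need Σ_{k=1}^{K} β^k ≥ (24−15)/(15−7) = 1.1250 at β = 2/3.
At K = 2 the sum is 1.1111 < 1.1250; at K = 3 it is 1.4074 ≥ 1.1250.
So the minimum punishment length is K = 3.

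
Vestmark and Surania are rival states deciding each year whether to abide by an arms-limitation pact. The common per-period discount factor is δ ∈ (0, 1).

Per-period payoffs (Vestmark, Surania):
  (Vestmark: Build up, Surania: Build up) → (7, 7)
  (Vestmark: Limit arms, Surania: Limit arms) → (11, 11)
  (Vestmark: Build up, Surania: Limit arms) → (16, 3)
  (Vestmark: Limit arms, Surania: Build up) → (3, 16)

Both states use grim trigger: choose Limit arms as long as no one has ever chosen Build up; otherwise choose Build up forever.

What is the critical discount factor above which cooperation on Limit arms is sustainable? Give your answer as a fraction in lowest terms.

One-period gain from deviating is 16 − 11 = 5. The loss is 11 − 7 = 4 in every subsequent period, with present value 4·δ/(1−δ).
Deviation is unprofitable when 4·δ/(1−δ) ≥ 5, i.e. δ/(1−δ) ≥ 5/4.
Equivalently δ ≥ 5/(5+4) = 5/9.

5/9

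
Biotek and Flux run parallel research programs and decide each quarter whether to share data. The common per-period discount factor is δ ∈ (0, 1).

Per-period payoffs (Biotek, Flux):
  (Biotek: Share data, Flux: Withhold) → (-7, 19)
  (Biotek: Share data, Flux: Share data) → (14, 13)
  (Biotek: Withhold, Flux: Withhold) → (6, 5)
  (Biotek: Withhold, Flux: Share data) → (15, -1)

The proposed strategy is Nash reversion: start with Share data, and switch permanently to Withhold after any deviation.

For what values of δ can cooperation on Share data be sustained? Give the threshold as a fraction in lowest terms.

3/7

Biotek: cooperation gives 14 each period; deviation gives 15 once then 6 forever.
  14/(1−δ) ≥ 15 + 6δ/(1−δ) ⇒ δ ≥ 1/9.
Flux: cooperation gives 13 each period; deviation gives 19 once then 5 forever.
  δ ≥ 6/14 = 3/7.
Both must hold, so the binding constraint is Flux's: δ ≥ 3/7.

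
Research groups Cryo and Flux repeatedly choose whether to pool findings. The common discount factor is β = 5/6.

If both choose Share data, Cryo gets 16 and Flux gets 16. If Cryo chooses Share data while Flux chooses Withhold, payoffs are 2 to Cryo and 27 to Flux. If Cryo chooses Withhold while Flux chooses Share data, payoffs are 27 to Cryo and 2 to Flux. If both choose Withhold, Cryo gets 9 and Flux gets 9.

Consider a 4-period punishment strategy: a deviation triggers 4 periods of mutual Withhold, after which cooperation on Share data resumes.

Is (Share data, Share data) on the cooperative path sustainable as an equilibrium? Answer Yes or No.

IC: β+…+β^4 ≥ (27−16)/(16−9) = 11/7.
At β = 5/6: partial sum = 2.5887 ≥ 1.5714. Cooperation sustainable.

Yes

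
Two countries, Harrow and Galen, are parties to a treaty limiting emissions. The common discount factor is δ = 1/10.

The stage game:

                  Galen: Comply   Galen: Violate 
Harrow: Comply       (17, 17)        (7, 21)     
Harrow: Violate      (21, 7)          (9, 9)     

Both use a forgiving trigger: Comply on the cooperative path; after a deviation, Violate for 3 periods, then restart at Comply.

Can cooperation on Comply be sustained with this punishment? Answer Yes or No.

No

Comparing payoff streams over the 4 periods until play realigns: cooperate → 17(1+δ+…+δ^3); deviate → 21 + 9(δ+…+δ^3).
Cooperation is sustained iff (17−9)(δ+…+δ^3) ≥ 21−17.
δ+…+δ^3 = 1/10·(1−(1/10)^3)/(1−1/10) = 0.1110, and (21−17)/(17−9) = 0.5000.
0.1110 < 0.5000, so cooperation is not sustainable.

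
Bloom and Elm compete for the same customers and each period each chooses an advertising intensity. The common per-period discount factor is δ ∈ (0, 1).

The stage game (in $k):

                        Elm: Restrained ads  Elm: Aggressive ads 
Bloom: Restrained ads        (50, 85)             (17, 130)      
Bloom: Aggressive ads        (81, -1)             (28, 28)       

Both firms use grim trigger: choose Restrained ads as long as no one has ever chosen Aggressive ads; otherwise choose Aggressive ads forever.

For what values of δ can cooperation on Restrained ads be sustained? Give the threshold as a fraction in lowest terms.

For Bloom: deviation gain 81−50 = 31, per-period punishment loss 50−28 = 22. IC gives δ ≥ 31/53.
For Elm: gain 45, loss 57 per period, so δ ≥ 45/102 = 15/34.
The tighter constraint is Bloom's, so cooperation needs δ ≥ 31/53.

31/53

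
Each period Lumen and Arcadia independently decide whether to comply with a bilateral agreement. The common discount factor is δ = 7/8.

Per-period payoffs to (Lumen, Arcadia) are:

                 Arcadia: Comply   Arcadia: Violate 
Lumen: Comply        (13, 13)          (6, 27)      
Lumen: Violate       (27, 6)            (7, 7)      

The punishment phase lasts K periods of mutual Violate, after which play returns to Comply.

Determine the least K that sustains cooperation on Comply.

4

No profitable deviation requires (13−7)(δ+…+δ^K) ≥ 27−13, i.e. δ+…+δ^K ≥ 7/3 ≈ 2.3333.
With δ = 7/8, the partial sums are K=1: 0.8750, K=2: 1.6406, K=3: 2.3105, K=4: 2.8967.
K = 4 is the first length at which the sum reaches 2.3333.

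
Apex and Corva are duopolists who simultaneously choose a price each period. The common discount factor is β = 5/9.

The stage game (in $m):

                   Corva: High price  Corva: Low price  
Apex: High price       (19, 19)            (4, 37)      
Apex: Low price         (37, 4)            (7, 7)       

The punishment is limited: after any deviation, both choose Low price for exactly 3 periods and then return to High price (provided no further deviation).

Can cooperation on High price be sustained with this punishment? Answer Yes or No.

IC: β+…+β^3 ≥ (37−19)/(19−7) = 3/2.
At β = 5/9: partial sum = 1.0357 < 1.5000. Cooperation not sustainable.

No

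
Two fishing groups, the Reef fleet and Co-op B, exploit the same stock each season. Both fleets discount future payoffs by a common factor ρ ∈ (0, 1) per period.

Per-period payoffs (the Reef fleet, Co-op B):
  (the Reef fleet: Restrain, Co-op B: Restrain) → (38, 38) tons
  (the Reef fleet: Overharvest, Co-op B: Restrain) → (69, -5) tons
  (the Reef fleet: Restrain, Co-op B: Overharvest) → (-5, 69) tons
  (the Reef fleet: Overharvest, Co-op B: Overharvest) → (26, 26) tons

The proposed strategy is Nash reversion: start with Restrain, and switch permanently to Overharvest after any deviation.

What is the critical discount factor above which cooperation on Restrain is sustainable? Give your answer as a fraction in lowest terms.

31/43

Cooperation forever yields 38 each period: 38/(1−ρ).
Deviating yields 69 once, then 26 forever: 69 + 26ρ/(1−ρ).
No profitable deviation requires 38/(1−ρ) ≥ 69 + 26ρ/(1−ρ).
Multiplying by (1−ρ): 38 ≥ 69(1−ρ) + 26ρ = 69 − 43ρ.
So 43ρ ≥ 31, i.e. ρ ≥ 31/43.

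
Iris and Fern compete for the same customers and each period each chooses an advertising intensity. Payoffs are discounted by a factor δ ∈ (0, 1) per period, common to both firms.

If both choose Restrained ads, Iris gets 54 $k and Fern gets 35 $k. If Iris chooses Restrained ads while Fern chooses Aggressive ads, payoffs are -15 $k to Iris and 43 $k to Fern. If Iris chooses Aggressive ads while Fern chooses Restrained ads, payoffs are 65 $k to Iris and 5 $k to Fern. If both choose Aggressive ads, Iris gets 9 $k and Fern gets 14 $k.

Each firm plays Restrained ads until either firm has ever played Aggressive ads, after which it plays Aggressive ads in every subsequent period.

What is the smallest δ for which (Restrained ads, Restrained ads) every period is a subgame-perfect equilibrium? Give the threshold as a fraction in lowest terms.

Iris: cooperation gives 54 each period; deviation gives 65 once then 9 forever.
  54/(1−δ) ≥ 65 + 9δ/(1−δ) ⇒ δ ≥ 11/56.
Fern: cooperation gives 35 each period; deviation gives 43 once then 14 forever.
  δ ≥ 8/29.
Both must hold, so the binding constraint is Fern's: δ ≥ 8/29.

8/29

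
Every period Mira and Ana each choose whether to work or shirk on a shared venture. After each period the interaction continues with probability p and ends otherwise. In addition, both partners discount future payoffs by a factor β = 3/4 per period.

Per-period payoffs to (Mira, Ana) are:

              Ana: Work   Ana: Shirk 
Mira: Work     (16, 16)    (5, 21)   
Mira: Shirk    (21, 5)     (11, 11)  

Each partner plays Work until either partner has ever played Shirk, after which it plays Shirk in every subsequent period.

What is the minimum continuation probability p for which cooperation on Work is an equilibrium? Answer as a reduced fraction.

2/3

With continuation probability p and discount β, the effective per-period discount factor is βp.
Grim-trigger IC: βp ≥ (21−16)/(21−11) = 1/2.
So p ≥ (1/2)/(3/4) = 2/3.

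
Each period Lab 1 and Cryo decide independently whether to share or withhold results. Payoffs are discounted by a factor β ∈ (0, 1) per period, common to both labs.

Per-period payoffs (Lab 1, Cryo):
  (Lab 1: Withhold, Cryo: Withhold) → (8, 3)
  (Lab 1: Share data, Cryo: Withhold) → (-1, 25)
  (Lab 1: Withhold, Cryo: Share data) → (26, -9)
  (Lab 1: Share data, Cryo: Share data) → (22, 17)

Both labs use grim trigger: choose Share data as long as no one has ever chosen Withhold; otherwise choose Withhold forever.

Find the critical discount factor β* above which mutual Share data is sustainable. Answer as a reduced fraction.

4/11

For Lab 1: deviation gain 26−22 = 4, per-period punishment loss 22−8 = 14. IC gives β ≥ 4/18 = 2/9.
For Cryo: gain 8, loss 14 per period, so β ≥ 8/22 = 4/11.
The tighter constraint is Cryo's, so cooperation needs β ≥ 4/11.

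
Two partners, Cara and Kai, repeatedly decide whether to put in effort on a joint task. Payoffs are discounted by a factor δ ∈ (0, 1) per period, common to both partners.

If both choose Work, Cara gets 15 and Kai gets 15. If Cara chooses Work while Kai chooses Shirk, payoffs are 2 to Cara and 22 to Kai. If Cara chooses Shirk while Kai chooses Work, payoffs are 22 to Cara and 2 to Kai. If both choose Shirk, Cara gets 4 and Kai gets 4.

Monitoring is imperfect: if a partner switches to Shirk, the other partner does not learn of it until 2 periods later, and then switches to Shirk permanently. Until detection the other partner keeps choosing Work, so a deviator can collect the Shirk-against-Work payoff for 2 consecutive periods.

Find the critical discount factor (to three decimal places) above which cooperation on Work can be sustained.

The best deviation is to choose Shirk for all 2 undetected periods, earning 22 each, then 4 forever once detected.
Deviation value: 22(1−δ^2)/(1−δ) + 4δ^2/(1−δ); cooperation value: 15/(1−δ).
IC: 15 ≥ 22(1−δ^2) + 4δ^2 = 22 − 18δ^2.
So δ^2 ≥ 7/18, giving δ ≥ (7/18)^(1/2) ≈ 0.624.

0.624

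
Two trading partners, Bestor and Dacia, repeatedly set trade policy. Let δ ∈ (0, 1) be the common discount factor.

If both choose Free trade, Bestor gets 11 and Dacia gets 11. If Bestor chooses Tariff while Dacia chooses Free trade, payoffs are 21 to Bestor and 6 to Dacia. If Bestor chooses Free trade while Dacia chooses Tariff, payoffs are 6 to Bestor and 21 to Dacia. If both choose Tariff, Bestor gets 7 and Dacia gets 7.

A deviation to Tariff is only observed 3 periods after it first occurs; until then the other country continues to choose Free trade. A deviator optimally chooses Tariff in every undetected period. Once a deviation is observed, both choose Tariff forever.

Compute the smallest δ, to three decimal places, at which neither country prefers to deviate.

0.894

A deviator earns 21 for 3 periods, then 7 forever; cooperating earns 11 forever. Multiplying the IC by (1−δ):
11 ≥ 21(1−δ^3) + 7δ^3, so 14·δ^3 ≥ 10 and δ^3 ≥ 5/7.
δ ≥ (5/7)^(1/3) ≈ 0.894.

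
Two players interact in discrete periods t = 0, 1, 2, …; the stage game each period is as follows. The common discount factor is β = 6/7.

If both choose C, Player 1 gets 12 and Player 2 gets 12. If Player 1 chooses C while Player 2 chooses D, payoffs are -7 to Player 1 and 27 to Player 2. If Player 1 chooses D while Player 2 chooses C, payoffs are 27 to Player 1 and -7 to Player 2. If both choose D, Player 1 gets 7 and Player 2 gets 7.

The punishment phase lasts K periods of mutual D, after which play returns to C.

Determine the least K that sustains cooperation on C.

5

IC: β(1−β^K)/(1−β) ≥ (27−12)/(12−7) = 3.
With β = 6/7: need 1 − β^K ≥ 3·(1−6/7)/(6/7), i.e. β^K ≤ 0.5000.
Since (6/7)^4 = 0.5398 and (6/7)^5 = 0.4627, the smallest such K is 5.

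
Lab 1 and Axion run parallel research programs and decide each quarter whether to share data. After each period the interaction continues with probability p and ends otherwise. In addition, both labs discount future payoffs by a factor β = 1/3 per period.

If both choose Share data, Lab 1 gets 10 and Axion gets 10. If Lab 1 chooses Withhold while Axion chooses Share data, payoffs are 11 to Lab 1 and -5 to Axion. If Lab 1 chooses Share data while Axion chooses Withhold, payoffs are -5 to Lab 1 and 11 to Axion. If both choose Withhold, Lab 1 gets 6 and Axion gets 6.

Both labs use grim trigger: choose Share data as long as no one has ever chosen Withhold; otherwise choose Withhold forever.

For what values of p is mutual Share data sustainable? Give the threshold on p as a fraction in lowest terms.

3/5

With continuation probability p and discount β, the effective per-period discount factor is βp.
Grim-trigger IC: βp ≥ (11−10)/(11−6) = 1/5.
So p ≥ (1/5)/(1/3) = 3/5.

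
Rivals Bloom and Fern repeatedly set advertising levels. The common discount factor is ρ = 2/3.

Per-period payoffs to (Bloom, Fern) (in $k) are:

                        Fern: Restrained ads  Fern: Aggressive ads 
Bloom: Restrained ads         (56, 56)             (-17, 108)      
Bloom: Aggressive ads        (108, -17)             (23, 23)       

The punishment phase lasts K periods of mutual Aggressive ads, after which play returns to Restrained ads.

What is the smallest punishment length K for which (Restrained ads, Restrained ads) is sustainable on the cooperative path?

4

Need Σ_{k=1}^{K} ρ^k ≥ (108−56)/(56−23) = 1.5758 at ρ = 2/3.
At K = 3 the sum is 1.4074 < 1.5758; at K = 4 it is 1.6049 ≥ 1.5758.
So the minimum punishment length is K = 4.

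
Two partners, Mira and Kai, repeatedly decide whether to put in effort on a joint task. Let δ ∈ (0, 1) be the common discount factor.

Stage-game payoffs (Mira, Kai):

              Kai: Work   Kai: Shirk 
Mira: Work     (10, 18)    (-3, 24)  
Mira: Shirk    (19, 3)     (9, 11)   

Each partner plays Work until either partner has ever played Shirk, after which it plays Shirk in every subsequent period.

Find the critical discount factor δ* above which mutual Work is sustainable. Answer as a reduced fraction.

Mira: cooperation gives 10 each period; deviation gives 19 once then 9 forever.
  10/(1−δ) ≥ 19 + 9δ/(1−δ) ⇒ δ ≥ 9/10.
Kai: cooperation gives 18 each period; deviation gives 24 once then 11 forever.
  δ ≥ 6/13.
Both must hold, so the binding constraint is Mira's: δ ≥ 9/10.

9/10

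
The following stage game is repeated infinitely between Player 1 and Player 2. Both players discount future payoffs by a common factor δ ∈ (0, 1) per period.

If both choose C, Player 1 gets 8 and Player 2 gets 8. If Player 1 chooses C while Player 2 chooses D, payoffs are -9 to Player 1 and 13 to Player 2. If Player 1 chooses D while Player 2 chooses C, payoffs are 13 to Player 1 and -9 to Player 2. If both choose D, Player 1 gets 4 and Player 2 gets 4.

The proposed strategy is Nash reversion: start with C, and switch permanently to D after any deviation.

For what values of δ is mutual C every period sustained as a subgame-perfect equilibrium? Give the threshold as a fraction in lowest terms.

Under grim trigger the critical discount factor is (T−C)/(T−P) with T = 13, C = 8, P = 4.
δ* = (13−8)/(13−4) = 5/9.

5/9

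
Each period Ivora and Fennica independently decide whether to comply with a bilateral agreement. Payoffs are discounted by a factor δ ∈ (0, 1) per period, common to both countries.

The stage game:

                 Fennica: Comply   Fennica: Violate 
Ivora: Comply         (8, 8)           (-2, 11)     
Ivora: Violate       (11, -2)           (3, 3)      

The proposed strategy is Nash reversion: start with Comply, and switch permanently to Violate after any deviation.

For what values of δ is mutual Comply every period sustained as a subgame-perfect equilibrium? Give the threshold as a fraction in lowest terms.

3/8

Cooperation forever yields 8 each period: 8/(1−δ).
Deviating yields 11 once, then 3 forever: 11 + 3δ/(1−δ).
No profitable deviation requires 8/(1−δ) ≥ 11 + 3δ/(1−δ).
Multiplying by (1−δ): 8 ≥ 11(1−δ) + 3δ = 11 − 8δ.
So 8δ ≥ 3, i.e. δ ≥ 3/8.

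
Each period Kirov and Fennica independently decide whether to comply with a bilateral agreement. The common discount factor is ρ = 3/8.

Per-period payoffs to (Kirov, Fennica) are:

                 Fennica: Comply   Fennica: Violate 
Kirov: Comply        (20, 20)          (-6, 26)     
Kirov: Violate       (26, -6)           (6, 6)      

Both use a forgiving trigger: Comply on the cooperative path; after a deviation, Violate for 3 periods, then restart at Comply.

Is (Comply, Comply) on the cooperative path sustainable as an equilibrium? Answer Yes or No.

Yes

IC: ρ+…+ρ^3 ≥ (26−20)/(20−6) = 3/7.
At ρ = 3/8: partial sum = 0.5684 ≥ 0.4286. Cooperation sustainable.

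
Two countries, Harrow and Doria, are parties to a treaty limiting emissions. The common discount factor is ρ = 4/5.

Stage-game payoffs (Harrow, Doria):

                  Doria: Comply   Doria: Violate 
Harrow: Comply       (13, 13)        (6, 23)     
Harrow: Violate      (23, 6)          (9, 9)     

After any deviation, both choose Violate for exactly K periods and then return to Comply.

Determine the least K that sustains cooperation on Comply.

5

No profitable deviation requires (13−9)(ρ+…+ρ^K) ≥ 23−13, i.e. ρ+…+ρ^K ≥ 5/2 ≈ 2.5000.
With ρ = 4/5, the partial sums are K=1: 0.8000, K=2: 1.4400, K=3: 1.9520, K=4: 2.3616, K=5: 2.6893.
K = 5 is the first length at which the sum reaches 2.5000.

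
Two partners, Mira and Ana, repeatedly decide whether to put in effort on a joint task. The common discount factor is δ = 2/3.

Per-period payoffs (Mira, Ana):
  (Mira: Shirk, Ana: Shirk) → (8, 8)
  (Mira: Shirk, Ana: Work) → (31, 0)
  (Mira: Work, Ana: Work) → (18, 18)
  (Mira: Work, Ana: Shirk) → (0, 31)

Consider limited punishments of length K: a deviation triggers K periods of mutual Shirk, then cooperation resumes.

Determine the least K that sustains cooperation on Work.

3

No profitable deviation requires (18−8)(δ+…+δ^K) ≥ 31−18, i.e. δ+…+δ^K ≥ 13/10 ≈ 1.3000.
With δ = 2/3, the partial sums are K=1: 0.6667, K=2: 1.1111, K=3: 1.4074.
K = 3 is the first length at which the sum reaches 1.3000.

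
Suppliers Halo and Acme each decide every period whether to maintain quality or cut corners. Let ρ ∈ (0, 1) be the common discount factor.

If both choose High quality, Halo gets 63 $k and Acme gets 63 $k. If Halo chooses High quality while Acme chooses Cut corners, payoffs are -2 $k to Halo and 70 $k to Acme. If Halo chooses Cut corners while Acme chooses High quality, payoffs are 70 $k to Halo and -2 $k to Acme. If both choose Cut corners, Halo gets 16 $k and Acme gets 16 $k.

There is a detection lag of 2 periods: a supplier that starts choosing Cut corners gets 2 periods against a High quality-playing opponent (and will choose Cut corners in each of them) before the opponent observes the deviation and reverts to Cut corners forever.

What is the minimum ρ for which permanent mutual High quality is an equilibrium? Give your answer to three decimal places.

A deviator earns 70 for 2 periods, then 16 forever; cooperating earns 63 forever. Multiplying the IC by (1−ρ):
63 ≥ 70(1−ρ^2) + 16ρ^2, so 54·ρ^2 ≥ 7 and ρ^2 ≥ 7/54.
ρ ≥ (7/54)^(1/2) ≈ 0.360.

0.360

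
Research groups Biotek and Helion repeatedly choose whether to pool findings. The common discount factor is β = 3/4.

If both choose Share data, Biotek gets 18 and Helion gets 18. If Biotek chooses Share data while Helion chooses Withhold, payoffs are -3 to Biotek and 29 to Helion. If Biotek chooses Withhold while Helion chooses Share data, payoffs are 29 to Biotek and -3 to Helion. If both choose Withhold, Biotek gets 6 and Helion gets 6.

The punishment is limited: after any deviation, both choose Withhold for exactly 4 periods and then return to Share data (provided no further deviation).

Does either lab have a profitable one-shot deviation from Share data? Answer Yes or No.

A one-shot deviation gives 29 now, then 6 for 4 periods, then back to 18.
Gain from deviating: (29−18) today; loss: (18−6) in each of the next 4 periods.
No-deviation condition: (18−6)(β+…+β^4) ≥ 29−18, i.e. β+…+β^4 ≥ 11/12.
At β = 3/4: β+…+β^4 = 2.0508 ≥ 0.9167.
So cooperation is sustainable.

No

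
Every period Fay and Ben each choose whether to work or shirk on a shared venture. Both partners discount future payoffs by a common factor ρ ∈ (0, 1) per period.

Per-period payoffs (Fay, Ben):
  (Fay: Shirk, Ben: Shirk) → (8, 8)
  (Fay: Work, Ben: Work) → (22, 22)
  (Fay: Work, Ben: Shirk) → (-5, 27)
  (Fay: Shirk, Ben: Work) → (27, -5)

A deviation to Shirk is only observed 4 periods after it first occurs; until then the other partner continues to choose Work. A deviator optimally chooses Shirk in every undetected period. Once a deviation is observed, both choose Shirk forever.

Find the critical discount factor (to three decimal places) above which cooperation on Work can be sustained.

The best deviation is to choose Shirk for all 4 undetected periods, earning 27 each, then 8 forever once detected.
Deviation value: 27(1−ρ^4)/(1−ρ) + 8ρ^4/(1−ρ); cooperation value: 22/(1−ρ).
IC: 22 ≥ 27(1−ρ^4) + 8ρ^4 = 27 − 19ρ^4.
So ρ^4 ≥ 5/19, giving ρ ≥ (5/19)^(1/4) ≈ 0.716.

0.716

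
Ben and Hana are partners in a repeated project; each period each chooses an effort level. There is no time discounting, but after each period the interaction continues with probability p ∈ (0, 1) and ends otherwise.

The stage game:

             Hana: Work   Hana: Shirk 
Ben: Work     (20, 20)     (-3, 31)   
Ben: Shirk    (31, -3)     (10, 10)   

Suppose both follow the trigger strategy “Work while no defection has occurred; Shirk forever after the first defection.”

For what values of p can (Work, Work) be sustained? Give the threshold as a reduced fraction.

11/21

Expected cooperation value is 20 + p·20 + p²·20 + … = 20/(1−p); deviation gives 31 + p·10/(1−p).
20 ≥ 31(1−p) + 10p ⇒ 21p ≥ 11 ⇒ p ≥ 11/21.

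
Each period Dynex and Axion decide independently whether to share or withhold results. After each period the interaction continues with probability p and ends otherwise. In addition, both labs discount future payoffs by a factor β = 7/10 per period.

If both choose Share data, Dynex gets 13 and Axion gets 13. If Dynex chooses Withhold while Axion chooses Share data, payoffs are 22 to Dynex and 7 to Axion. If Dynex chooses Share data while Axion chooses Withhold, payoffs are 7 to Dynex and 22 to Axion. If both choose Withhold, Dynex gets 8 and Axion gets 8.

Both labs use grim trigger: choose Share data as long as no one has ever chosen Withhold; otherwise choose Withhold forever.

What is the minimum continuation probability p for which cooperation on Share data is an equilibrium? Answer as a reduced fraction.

45/49

With continuation probability p and discount β, the effective per-period discount factor is βp.
Grim-trigger IC: βp ≥ (22−13)/(22−8) = 9/14.
So p ≥ (9/14)/(7/10) = 45/49.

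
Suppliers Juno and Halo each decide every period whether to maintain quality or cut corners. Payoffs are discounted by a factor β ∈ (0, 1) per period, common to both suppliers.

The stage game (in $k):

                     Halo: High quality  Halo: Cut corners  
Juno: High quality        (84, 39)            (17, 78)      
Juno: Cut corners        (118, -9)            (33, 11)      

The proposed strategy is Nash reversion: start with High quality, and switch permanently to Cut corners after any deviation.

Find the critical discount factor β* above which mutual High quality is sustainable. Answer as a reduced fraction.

Juno's threshold: (118−84)/(118−33) = 2/5.
Halo's threshold: (78−39)/(78−11) = 39/67.
2/5 < 39/67, so Halo binds and β* = 39/67.

39/67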